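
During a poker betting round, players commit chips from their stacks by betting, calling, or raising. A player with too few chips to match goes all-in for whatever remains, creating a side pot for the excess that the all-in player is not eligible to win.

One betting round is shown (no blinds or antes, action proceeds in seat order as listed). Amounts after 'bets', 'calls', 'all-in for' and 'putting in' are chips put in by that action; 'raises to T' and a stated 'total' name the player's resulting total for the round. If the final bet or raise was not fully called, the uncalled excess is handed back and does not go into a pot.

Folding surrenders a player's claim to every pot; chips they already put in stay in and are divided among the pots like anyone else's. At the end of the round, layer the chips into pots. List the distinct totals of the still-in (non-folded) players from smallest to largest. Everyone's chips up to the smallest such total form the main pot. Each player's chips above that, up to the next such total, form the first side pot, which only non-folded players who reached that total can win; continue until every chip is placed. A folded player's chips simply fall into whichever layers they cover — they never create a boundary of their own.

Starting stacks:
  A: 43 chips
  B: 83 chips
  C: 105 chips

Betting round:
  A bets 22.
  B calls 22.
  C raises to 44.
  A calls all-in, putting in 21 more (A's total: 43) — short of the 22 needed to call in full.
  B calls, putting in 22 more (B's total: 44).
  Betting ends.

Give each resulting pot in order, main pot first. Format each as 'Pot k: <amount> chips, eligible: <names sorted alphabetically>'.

Pot 1: 129 chips, eligible: A, B, C
Pot 2: 2 chips, eligible: B, C

Derivation:
Contributions: A=43, B=44, C=44
Pot levels (distinct totals of non-folded players): 43, 44
Layer 1-43: 43 each from A, B, C = 43*3 = 129 chips; eligible A, B, C
Layer 44-44: 1 each from B, C = 1*2 = 2 chips; eligible B, C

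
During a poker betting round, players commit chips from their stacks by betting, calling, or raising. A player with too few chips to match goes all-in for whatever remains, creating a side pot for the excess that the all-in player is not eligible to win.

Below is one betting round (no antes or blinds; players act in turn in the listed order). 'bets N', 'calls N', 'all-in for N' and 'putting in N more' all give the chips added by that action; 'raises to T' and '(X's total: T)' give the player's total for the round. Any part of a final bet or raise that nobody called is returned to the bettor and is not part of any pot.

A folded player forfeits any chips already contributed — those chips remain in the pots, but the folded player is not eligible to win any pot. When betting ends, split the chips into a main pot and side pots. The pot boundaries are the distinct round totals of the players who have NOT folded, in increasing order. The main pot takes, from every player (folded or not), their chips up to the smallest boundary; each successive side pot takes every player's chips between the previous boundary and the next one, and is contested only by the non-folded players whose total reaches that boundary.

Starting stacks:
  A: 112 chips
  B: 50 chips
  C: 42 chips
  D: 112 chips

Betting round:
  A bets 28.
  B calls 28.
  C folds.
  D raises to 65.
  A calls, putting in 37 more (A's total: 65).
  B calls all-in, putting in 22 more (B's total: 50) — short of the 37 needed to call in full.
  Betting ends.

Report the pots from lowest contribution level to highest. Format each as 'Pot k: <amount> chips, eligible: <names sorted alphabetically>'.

Pot 1: 150 chips, eligible: A, B, D
Pot 2: 30 chips, eligible: A, D

Derivation:
Contributions: A=65, B=50, D=65
Folded: C
Pot levels (distinct totals of non-folded players): 50, 65
Layer 1-50: 50 each from A, B, D = 50*3 = 150 chips; eligible A, B, D
Layer 51-65: 15 each from A, D = 15*2 = 30 chips; eligible A, D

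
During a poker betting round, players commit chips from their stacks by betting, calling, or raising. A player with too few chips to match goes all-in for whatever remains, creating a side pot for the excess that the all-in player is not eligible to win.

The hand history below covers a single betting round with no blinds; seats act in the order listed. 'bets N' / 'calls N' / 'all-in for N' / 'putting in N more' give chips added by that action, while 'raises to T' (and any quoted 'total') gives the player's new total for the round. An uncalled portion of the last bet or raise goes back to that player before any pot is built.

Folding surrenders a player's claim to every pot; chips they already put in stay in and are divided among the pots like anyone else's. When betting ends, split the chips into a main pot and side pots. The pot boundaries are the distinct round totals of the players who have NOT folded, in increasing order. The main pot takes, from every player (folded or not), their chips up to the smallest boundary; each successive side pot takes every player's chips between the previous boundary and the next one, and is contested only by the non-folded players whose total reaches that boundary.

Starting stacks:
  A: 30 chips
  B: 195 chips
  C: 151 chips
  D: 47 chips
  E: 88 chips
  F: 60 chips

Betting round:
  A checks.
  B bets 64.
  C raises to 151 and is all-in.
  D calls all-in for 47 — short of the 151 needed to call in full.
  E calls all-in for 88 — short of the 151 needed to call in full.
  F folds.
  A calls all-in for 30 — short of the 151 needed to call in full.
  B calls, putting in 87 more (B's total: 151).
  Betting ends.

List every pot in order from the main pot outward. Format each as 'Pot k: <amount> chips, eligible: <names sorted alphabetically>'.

Contributions: A=30, B=151, C=151, D=47, E=88
Folded: F
Pot levels (distinct totals of non-folded players): 30, 47, 88, 151
Layer 1-30: 30 each from A, B, C, D, E = 30*5 = 150 chips; eligible A, B, C, D, E
Layer 31-47: 17 each from B, C, D, E = 17*4 = 68 chips; eligible B, C, D, E
Layer 48-88: 41 each from B, C, E = 41*3 = 123 chips; eligible B, C, E
Layer 89-151: 63 each from B, C = 63*2 = 126 chips; eligible B, C

Pot 1: 150 chips, eligible: A, B, C, D, E
Pot 2: 68 chips, eligible: B, C, D, E
Pot 3: 123 chips, eligible: B, C, E
Pot 4: 126 chips, eligible: B, C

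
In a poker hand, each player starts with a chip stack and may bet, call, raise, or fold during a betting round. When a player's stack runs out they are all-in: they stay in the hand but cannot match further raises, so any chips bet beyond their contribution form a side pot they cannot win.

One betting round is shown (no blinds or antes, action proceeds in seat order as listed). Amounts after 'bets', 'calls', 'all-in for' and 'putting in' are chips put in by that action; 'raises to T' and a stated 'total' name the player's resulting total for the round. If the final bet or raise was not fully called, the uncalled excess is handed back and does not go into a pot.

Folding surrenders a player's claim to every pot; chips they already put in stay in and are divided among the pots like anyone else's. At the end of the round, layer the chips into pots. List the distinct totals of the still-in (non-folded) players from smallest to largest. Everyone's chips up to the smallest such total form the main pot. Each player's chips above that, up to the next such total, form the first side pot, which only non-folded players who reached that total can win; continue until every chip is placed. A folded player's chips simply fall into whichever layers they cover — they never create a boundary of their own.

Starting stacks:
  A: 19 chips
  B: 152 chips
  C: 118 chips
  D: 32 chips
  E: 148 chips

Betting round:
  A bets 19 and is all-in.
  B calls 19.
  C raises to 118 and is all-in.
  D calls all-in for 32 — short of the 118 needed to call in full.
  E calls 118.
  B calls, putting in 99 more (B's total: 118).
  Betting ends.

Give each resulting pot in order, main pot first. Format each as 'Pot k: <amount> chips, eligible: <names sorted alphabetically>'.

Contributions: A=19, B=118, C=118, D=32, E=118
Pot levels (distinct totals of non-folded players): 19, 32, 118
Layer 1-19: 19 each from A, B, C, D, E = 19*5 = 95 chips; eligible A, B, C, D, E
Layer 20-32: 13 each from B, C, D, E = 13*4 = 52 chips; eligible B, C, D, E
Layer 33-118: 86 each from B, C, E = 86*3 = 258 chips; eligible B, C, E

Pot 1: 95 chips, eligible: A, B, C, D, E
Pot 2: 52 chips, eligible: B, C, D, E
Pot 3: 258 chips, eligible: B, C, E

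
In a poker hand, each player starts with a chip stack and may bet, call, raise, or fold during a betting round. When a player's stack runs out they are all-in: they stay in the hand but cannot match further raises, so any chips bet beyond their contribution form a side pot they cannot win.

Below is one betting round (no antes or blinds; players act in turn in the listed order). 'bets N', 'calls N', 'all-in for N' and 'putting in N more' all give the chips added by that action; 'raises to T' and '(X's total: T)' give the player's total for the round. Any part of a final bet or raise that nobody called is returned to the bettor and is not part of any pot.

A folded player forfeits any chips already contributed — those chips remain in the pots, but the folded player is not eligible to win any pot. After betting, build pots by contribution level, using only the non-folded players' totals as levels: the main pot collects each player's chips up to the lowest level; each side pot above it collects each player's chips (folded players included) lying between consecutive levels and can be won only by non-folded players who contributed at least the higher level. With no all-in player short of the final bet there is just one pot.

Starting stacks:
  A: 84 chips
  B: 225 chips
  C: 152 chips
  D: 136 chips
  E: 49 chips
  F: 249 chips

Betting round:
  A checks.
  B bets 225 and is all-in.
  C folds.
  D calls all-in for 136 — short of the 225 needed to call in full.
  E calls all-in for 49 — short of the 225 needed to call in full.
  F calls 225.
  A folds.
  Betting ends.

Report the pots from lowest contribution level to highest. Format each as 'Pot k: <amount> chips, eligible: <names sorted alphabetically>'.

Pot 1: 196 chips, eligible: B, D, E, F
Pot 2: 261 chips, eligible: B, D, F
Pot 3: 178 chips, eligible: B, F

Derivation:
Contributions: B=225, D=136, E=49, F=225
Folded: A, C
Pot levels (distinct totals of non-folded players): 49, 136, 225
Layer 1-49: 49 each from B, D, E, F = 49*4 = 196 chips; eligible B, D, E, F
Layer 50-136: 87 each from B, D, F = 87*3 = 261 chips; eligible B, D, F
Layer 137-225: 89 each from B, F = 89*2 = 178 chips; eligible B, F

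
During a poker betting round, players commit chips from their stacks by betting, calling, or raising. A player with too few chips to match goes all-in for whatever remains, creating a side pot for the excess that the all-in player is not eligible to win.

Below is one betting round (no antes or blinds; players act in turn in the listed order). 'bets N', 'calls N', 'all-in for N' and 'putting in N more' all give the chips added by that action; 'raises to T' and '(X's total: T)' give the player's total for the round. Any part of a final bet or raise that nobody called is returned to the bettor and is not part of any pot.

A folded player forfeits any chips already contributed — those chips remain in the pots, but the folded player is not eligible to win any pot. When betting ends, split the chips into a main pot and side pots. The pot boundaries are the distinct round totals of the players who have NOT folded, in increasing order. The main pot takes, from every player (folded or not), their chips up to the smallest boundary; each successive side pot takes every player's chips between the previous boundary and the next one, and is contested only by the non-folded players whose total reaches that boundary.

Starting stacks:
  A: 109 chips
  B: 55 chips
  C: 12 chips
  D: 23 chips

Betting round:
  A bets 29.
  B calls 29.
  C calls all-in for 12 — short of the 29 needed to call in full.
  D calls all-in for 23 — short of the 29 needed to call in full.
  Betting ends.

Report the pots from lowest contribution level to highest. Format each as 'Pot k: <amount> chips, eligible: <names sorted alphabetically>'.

Pot 1: 48 chips, eligible: A, B, C, D
Pot 2: 33 chips, eligible: A, B, D
Pot 3: 12 chips, eligible: A, B

Derivation:
Contributions: A=29, B=29, C=12, D=23
Pot levels (distinct totals of non-folded players): 12, 23, 29
Layer 1-12: 12 each from A, B, C, D = 12*4 = 48 chips; eligible A, B, C, D
Layer 13-23: 11 each from A, B, D = 11*3 = 33 chips; eligible A, B, D
Layer 24-29: 6 each from A, B = 6*2 = 12 chips; eligible A, B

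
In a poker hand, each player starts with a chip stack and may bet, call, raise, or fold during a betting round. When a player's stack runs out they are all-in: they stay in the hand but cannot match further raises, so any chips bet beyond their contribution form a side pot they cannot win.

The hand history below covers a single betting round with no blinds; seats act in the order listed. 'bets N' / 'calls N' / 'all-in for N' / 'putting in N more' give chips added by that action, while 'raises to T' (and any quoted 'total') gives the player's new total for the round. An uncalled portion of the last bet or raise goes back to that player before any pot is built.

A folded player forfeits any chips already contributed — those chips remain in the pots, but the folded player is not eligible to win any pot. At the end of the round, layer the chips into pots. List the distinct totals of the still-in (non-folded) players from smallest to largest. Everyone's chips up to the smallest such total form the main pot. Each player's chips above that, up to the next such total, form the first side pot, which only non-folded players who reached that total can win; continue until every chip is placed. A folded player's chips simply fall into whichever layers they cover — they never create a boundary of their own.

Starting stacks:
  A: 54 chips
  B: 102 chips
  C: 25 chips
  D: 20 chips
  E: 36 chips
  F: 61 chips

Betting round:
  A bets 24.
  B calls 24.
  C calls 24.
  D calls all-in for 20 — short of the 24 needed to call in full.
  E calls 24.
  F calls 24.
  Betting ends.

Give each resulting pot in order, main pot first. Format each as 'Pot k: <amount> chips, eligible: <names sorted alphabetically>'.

Pot 1: 120 chips, eligible: A, B, C, D, E, F
Pot 2: 20 chips, eligible: A, B, C, E, F

Derivation:
Contributions: A=24, B=24, C=24, D=20, E=24, F=24
Pot levels (distinct totals of non-folded players): 20, 24
Layer 1-20: 20 each from A, B, C, D, E, F = 20*6 = 120 chips; eligible A, B, C, D, E, F
Layer 21-24: 4 each from A, B, C, E, F = 4*5 = 20 chips; eligible A, B, C, E, F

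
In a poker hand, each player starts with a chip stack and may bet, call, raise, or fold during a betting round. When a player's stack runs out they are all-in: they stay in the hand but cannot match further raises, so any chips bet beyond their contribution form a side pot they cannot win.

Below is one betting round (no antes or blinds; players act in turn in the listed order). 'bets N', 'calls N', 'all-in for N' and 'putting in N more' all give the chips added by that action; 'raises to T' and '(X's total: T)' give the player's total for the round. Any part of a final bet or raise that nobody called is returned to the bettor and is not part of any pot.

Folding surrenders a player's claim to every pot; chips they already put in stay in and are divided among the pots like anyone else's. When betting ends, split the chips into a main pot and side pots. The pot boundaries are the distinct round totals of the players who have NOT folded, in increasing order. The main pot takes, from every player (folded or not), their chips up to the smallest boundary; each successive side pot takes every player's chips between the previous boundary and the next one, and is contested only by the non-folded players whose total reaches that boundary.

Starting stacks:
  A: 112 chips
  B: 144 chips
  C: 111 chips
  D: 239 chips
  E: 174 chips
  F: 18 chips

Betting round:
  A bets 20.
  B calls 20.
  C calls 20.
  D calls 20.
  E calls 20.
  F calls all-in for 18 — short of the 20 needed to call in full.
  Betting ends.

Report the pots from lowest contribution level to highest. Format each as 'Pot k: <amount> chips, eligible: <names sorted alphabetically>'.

Pot 1: 108 chips, eligible: A, B, C, D, E, F
Pot 2: 10 chips, eligible: A, B, C, D, E

Derivation:
Contributions: A=20, B=20, C=20, D=20, E=20, F=18
Pot levels (distinct totals of non-folded players): 18, 20
Layer 1-18: 18 each from A, B, C, D, E, F = 18*6 = 108 chips; eligible A, B, C, D, E, F
Layer 19-20: 2 each from A, B, C, D, E = 2*5 = 10 chips; eligible A, B, C, D, E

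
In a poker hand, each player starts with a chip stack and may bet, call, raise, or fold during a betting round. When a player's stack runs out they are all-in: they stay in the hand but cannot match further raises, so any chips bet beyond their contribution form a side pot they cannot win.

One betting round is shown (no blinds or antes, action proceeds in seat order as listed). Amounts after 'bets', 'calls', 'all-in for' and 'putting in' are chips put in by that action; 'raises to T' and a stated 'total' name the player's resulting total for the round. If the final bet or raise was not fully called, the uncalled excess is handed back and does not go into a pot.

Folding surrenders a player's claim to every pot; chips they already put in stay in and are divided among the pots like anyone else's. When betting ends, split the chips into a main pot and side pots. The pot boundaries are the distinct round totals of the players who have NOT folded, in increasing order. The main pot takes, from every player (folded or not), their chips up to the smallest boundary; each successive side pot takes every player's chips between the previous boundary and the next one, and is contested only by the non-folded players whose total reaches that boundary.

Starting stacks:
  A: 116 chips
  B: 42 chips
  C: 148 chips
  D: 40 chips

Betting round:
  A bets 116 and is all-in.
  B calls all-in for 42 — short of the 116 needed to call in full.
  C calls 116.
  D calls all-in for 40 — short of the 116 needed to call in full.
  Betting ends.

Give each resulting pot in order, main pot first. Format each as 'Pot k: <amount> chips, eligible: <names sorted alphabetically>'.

Pot 1: 160 chips, eligible: A, B, C, D
Pot 2: 6 chips, eligible: A, B, C
Pot 3: 148 chips, eligible: A, C

Derivation:
Contributions: A=116, B=42, C=116, D=40
Pot levels (distinct totals of non-folded players): 40, 42, 116
Layer 1-40: 40 each from A, B, C, D = 40*4 = 160 chips; eligible A, B, C, D
Layer 41-42: 2 each from A, B, C = 2*3 = 6 chips; eligible A, B, C
Layer 43-116: 74 each from A, C = 74*2 = 148 chips; eligible A, C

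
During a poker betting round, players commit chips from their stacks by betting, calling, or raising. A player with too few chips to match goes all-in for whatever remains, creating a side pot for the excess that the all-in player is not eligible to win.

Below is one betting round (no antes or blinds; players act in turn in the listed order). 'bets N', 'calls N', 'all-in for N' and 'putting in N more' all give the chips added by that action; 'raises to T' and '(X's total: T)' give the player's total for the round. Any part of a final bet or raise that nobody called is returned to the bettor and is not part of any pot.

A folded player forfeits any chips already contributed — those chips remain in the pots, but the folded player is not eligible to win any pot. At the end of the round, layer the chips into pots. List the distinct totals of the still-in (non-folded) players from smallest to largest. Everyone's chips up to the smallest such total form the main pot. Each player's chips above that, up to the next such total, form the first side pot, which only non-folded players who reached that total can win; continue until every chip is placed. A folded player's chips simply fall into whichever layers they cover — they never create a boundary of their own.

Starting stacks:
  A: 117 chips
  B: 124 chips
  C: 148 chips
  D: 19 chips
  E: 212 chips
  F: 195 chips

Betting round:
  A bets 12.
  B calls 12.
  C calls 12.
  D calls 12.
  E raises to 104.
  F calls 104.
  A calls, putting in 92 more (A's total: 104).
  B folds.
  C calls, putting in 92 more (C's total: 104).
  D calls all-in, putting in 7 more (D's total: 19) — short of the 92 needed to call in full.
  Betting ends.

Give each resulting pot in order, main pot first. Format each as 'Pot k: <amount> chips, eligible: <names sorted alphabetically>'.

Contributions: A=104, B=12, C=104, D=19, E=104, F=104
Folded: B
Pot levels (distinct totals of non-folded players): 19, 104
Layer 1-19: A 19 + B 12 + C 19 + D 19 + E 19 + F 19 = 107 chips; eligible A, C, D, E, F
Layer 20-104: 85 each from A, C, E, F = 85*4 = 340 chips; eligible A, C, E, F

Pot 1: 107 chips, eligible: A, C, D, E, F
Pot 2: 340 chips, eligible: A, C, E, F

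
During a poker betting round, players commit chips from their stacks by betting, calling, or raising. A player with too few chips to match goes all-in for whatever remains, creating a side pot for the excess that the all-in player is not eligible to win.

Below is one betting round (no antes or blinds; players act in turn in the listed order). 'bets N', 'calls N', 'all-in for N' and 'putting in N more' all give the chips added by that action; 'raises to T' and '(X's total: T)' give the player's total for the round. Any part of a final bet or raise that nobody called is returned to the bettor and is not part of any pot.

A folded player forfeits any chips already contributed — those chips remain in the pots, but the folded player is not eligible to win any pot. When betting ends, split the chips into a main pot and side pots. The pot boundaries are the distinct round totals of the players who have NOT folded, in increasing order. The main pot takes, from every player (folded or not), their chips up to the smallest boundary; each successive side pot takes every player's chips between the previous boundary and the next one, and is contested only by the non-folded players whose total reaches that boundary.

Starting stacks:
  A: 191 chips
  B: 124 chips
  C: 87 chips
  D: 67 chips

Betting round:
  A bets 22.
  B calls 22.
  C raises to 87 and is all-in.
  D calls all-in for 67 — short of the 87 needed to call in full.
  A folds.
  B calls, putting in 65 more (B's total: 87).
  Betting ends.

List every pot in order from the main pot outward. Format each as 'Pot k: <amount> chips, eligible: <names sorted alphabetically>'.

Contributions: A=22, B=87, C=87, D=67
Folded: A
Pot levels (distinct totals of non-folded players): 67, 87
Layer 1-67: A 22 + B 67 + C 67 + D 67 = 223 chips; eligible B, C, D
Layer 68-87: 20 each from B, C = 20*2 = 40 chips; eligible B, C

Pot 1: 223 chips, eligible: B, C, D
Pot 2: 40 chips, eligible: B, C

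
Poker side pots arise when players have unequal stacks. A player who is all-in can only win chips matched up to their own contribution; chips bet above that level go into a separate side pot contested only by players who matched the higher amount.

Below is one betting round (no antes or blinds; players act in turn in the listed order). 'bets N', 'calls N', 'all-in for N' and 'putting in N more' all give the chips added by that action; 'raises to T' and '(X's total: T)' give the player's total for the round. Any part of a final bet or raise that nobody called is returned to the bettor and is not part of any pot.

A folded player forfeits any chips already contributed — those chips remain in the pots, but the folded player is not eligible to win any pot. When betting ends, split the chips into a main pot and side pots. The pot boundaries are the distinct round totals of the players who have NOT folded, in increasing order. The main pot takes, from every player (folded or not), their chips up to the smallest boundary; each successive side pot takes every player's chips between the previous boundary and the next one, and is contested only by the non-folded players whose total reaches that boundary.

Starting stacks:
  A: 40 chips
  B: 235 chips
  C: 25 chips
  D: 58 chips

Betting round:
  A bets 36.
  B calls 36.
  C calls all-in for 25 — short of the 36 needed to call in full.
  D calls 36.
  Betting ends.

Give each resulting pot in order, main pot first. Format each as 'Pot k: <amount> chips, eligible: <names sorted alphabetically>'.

Contributions: A=36, B=36, C=25, D=36
Pot levels (distinct totals of non-folded players): 25, 36
Layer 1-25: 25 each from A, B, C, D = 25*4 = 100 chips; eligible A, B, C, D
Layer 26-36: 11 each from A, B, D = 11*3 = 33 chips; eligible A, B, D

Pot 1: 100 chips, eligible: A, B, C, D
Pot 2: 33 chips, eligible: A, B, D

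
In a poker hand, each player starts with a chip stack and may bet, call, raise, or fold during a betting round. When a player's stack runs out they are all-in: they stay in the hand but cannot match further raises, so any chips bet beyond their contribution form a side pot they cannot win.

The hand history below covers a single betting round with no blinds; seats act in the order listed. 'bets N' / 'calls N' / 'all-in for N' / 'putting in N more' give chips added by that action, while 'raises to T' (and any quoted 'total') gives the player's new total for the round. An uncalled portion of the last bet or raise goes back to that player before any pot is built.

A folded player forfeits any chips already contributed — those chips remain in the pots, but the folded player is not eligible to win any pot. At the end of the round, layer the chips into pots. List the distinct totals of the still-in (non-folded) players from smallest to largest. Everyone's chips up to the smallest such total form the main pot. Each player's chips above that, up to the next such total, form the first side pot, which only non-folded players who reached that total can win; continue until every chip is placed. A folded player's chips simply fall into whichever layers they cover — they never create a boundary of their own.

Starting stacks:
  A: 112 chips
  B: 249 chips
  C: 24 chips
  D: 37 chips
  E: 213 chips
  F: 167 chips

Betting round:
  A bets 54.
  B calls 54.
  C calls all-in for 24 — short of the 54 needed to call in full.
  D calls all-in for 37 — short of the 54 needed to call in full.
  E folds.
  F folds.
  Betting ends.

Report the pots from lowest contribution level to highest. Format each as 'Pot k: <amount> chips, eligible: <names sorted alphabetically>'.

Pot 1: 96 chips, eligible: A, B, C, D
Pot 2: 39 chips, eligible: A, B, D
Pot 3: 34 chips, eligible: A, B

Derivation:
Contributions: A=54, B=54, C=24, D=37
Folded: E, F
Pot levels (distinct totals of non-folded players): 24, 37, 54
Layer 1-24: 24 each from A, B, C, D = 24*4 = 96 chips; eligible A, B, C, D
Layer 25-37: 13 each from A, B, D = 13*3 = 39 chips; eligible A, B, D
Layer 38-54: 17 each from A, B = 17*2 = 34 chips; eligible A, B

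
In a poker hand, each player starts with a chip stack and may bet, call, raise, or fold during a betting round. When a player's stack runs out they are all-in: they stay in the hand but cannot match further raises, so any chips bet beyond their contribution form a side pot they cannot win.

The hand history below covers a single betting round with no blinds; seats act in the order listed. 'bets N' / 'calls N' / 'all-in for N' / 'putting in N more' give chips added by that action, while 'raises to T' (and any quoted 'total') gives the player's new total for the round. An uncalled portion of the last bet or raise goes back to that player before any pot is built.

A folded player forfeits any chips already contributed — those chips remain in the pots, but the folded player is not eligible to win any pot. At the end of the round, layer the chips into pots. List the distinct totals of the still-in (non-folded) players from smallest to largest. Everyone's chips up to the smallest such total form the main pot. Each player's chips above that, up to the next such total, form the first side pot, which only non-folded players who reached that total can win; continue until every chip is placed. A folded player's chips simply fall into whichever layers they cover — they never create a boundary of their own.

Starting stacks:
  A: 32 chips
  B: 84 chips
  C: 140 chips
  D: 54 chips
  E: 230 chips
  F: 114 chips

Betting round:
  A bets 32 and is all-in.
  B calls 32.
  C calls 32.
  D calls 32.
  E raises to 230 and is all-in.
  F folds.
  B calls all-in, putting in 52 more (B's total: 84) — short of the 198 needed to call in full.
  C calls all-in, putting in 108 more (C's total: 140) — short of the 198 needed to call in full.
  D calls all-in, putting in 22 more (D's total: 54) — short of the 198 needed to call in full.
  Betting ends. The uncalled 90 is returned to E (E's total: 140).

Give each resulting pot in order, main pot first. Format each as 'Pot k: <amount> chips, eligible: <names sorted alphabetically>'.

Contributions (after 90 returned to E): A=32, B=84, C=140, D=54, E=140
Folded: F
Pot levels (distinct totals of non-folded players): 32, 54, 84, 140
Layer 1-32: 32 each from A, B, C, D, E = 32*5 = 160 chips; eligible A, B, C, D, E
Layer 33-54: 22 each from B, C, D, E = 22*4 = 88 chips; eligible B, C, D, E
Layer 55-84: 30 each from B, C, E = 30*3 = 90 chips; eligible B, C, E
Layer 85-140: 56 each from C, E = 56*2 = 112 chips; eligible C, E

Pot 1: 160 chips, eligible: A, B, C, D, E
Pot 2: 88 chips, eligible: B, C, D, E
Pot 3: 90 chips, eligible: B, C, E
Pot 4: 112 chips, eligible: C, E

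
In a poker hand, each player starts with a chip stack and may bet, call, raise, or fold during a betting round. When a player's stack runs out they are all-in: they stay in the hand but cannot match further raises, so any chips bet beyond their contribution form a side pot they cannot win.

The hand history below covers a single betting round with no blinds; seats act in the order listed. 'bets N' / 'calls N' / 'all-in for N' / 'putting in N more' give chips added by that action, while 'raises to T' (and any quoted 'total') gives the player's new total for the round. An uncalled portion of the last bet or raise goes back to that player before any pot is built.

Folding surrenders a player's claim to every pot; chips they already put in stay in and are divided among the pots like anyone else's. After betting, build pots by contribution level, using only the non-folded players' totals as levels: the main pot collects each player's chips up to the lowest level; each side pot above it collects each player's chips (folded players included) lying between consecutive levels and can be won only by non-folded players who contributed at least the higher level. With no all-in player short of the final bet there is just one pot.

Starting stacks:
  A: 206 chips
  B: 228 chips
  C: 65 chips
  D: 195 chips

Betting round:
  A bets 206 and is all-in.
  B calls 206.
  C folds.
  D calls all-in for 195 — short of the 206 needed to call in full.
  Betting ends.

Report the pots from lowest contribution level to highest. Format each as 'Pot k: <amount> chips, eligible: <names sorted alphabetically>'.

Pot 1: 585 chips, eligible: A, B, D
Pot 2: 22 chips, eligible: A, B

Derivation:
Contributions: A=206, B=206, D=195
Folded: C
Pot levels (distinct totals of non-folded players): 195, 206
Layer 1-195: 195 each from A, B, D = 195*3 = 585 chips; eligible A, B, D
Layer 196-206: 11 each from A, B = 11*2 = 22 chips; eligible A, B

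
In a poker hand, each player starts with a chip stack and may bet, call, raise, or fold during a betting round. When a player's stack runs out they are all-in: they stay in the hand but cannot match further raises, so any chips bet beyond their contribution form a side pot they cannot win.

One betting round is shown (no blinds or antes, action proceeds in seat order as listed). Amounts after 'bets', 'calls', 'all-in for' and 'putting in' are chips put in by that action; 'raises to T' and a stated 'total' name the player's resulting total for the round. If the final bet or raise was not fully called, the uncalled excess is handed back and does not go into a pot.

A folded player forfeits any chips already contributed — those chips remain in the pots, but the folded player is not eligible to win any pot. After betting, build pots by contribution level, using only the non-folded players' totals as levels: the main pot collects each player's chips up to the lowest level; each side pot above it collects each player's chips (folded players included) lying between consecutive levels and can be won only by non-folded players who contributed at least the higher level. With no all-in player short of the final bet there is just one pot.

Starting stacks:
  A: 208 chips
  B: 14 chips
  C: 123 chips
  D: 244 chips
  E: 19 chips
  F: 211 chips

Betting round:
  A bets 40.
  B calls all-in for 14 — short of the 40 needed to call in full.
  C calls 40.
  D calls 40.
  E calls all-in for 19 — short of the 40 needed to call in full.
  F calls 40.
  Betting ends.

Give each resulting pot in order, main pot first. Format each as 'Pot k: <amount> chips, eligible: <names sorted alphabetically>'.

Pot 1: 84 chips, eligible: A, B, C, D, E, F
Pot 2: 25 chips, eligible: A, C, D, E, F
Pot 3: 84 chips, eligible: A, C, D, F

Derivation:
Contributions: A=40, B=14, C=40, D=40, E=19, F=40
Pot levels (distinct totals of non-folded players): 14, 19, 40
Layer 1-14: 14 each from A, B, C, D, E, F = 14*6 = 84 chips; eligible A, B, C, D, E, F
Layer 15-19: 5 each from A, C, D, E, F = 5*5 = 25 chips; eligible A, C, D, E, F
Layer 20-40: 21 each from A, C, D, F = 21*4 = 84 chips; eligible A, C, D, F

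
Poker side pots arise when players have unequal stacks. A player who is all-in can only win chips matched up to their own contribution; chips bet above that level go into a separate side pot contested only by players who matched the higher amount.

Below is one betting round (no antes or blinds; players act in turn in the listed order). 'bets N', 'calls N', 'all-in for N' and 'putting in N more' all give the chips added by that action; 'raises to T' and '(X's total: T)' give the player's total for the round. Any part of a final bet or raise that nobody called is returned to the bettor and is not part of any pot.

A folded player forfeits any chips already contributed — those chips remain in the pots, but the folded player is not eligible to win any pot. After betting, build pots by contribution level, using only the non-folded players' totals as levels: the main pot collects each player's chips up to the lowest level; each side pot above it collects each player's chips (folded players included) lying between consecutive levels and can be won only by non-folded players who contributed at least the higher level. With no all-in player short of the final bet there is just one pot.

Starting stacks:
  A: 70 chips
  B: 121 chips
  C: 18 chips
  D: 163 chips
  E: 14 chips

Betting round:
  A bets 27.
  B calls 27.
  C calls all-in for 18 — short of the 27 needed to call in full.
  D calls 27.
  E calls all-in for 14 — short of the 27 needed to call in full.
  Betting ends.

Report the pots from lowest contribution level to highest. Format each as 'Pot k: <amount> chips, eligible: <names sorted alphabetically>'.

Contributions: A=27, B=27, C=18, D=27, E=14
Pot levels (distinct totals of non-folded players): 14, 18, 27
Layer 1-14: 14 each from A, B, C, D, E = 14*5 = 70 chips; eligible A, B, C, D, E
Layer 15-18: 4 each from A, B, C, D = 4*4 = 16 chips; eligible A, B, C, D
Layer 19-27: 9 each from A, B, D = 9*3 = 27 chips; eligible A, B, D

Pot 1: 70 chips, eligible: A, B, C, D, E
Pot 2: 16 chips, eligible: A, B, C, D
Pot 3: 27 chips, eligible: A, B, D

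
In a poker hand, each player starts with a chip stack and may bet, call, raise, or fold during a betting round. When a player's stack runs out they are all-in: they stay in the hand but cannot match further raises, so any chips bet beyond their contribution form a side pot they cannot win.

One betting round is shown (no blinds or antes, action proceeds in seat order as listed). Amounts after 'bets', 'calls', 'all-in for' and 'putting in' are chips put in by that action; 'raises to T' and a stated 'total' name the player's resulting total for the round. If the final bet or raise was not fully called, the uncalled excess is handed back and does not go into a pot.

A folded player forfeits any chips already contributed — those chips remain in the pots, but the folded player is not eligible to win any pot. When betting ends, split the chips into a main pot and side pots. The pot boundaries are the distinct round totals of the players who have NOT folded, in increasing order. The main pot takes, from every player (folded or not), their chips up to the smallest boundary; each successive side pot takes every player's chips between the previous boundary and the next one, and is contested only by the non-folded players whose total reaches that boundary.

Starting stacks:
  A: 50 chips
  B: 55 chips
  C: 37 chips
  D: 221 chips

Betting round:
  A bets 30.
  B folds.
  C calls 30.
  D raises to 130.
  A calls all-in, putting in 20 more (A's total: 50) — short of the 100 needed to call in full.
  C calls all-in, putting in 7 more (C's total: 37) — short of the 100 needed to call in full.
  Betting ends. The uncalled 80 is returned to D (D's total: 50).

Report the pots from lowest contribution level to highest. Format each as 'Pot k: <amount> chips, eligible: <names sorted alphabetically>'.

Pot 1: 111 chips, eligible: A, C, D
Pot 2: 26 chips, eligible: A, D

Derivation:
Contributions (after 80 returned to D): A=50, C=37, D=50
Folded: B
Pot levels (distinct totals of non-folded players): 37, 50
Layer 1-37: 37 each from A, C, D = 37*3 = 111 chips; eligible A, C, D
Layer 38-50: 13 each from A, D = 13*2 = 26 chips; eligible A, D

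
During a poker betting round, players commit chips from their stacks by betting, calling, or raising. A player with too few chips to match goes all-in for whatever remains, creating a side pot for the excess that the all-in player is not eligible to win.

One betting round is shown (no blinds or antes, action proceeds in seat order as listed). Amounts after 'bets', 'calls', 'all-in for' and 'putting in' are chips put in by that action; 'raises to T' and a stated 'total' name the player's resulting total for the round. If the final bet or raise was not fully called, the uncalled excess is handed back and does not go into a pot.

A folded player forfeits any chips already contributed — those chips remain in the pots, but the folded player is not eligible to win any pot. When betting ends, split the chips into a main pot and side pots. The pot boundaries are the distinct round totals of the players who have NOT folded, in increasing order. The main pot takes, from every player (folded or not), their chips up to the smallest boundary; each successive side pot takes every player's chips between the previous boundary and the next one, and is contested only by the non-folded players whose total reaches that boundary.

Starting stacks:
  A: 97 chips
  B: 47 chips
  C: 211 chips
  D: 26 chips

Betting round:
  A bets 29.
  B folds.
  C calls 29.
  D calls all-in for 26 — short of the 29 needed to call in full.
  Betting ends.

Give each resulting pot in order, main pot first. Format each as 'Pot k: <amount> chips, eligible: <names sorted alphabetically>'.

Contributions: A=29, C=29, D=26
Folded: B
Pot levels (distinct totals of non-folded players): 26, 29
Layer 1-26: 26 each from A, C, D = 26*3 = 78 chips; eligible A, C, D
Layer 27-29: 3 each from A, C = 3*2 = 6 chips; eligible A, C

Pot 1: 78 chips, eligible: A, C, D
Pot 2: 6 chips, eligible: A, C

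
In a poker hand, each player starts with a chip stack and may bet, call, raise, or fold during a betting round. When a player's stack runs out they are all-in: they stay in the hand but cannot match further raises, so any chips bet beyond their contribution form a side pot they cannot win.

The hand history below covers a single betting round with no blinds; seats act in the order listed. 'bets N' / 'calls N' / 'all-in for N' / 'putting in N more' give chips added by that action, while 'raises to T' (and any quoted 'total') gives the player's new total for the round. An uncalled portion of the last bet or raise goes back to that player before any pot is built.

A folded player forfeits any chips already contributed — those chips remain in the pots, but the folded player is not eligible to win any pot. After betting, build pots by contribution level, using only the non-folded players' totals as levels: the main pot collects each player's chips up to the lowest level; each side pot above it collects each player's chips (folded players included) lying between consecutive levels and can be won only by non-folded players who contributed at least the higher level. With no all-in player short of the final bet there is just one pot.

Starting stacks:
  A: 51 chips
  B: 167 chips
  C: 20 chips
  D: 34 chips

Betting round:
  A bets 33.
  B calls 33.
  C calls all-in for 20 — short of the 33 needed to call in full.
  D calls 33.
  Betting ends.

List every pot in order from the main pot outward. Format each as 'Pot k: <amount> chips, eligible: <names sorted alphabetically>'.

Contributions: A=33, B=33, C=20, D=33
Pot levels (distinct totals of non-folded players): 20, 33
Layer 1-20: 20 each from A, B, C, D = 20*4 = 80 chips; eligible A, B, C, D
Layer 21-33: 13 each from A, B, D = 13*3 = 39 chips; eligible A, B, D

Pot 1: 80 chips, eligible: A, B, C, D
Pot 2: 39 chips, eligible: A, B, D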